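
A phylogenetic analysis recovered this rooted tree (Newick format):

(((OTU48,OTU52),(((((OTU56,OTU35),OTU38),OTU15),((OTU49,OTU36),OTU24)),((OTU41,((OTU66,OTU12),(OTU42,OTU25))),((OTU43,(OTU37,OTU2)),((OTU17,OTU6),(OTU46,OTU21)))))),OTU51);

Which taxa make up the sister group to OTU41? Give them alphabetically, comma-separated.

OTU12, OTU25, OTU42, OTU66

OTU41 attaches to the tree at the node subtending (OTU41,((OTU66,OTU12),(OTU42,OTU25))).
The other lineage descending from that same node — the sister group — is ((OTU66,OTU12),(OTU42,OTU25)); its 4 tips in alphabetical order are the answer.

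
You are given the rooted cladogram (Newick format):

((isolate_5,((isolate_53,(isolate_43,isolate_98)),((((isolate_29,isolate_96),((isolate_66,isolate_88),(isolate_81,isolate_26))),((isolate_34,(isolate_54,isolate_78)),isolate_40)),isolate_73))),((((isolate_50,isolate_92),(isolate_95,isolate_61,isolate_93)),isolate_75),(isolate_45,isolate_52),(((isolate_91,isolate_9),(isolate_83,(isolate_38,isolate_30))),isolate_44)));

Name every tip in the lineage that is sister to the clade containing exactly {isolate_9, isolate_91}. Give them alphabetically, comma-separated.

The clade containing exactly {isolate_9, isolate_91} attaches to the tree at the node subtending ((isolate_91,isolate_9),(isolate_83,(isolate_38,isolate_30))).
The other lineage descending from that same node — the sister group — is (isolate_83,(isolate_38,isolate_30)); its 3 tips in alphabetical order are the answer.

isolate_30, isolate_38, isolate_83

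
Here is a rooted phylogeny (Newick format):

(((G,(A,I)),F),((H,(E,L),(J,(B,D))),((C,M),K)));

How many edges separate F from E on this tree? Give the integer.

6

The MRCA of F and E is the root of the tree.
From F up to that node: 2 branches. From E up to the same node: 4 branches. Total: 2 + 4 = 6.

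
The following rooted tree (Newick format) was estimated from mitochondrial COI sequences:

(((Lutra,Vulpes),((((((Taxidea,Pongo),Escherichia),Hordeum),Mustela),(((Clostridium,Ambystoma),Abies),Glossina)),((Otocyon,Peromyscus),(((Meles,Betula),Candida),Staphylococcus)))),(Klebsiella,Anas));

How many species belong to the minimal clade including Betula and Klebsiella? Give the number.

19

The MRCA of Betula and Klebsiella is the root, so the clade is the entire tree.
That clade contains 19 terminal taxa: Abies, Ambystoma, Anas, Betula, Candida, Clostridium, Escherichia, Glossina, Hordeum, Klebsiella, Lutra, Meles, Mustela, Otocyon, Peromyscus, Pongo, Staphylococcus, Taxidea, Vulpes.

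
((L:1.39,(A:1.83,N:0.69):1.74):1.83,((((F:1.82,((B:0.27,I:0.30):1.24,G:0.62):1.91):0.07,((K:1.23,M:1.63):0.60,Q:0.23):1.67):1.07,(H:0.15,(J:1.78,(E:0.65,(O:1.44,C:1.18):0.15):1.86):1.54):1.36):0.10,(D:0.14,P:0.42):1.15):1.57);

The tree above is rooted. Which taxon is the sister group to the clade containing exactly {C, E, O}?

J

The clade containing exactly {C, E, O} attaches to the tree at the node subtending (J,(E,(O,C))).
The other lineage descending from that same node — the sister group — is the single tip J.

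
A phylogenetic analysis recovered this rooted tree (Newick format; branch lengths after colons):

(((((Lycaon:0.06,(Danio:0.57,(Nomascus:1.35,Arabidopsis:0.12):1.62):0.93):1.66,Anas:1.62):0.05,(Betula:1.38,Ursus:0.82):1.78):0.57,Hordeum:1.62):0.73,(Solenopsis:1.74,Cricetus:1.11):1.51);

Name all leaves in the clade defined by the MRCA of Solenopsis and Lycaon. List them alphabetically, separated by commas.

Anas, Arabidopsis, Betula, Cricetus, Danio, Hordeum, Lycaon, Nomascus, Solenopsis, Ursus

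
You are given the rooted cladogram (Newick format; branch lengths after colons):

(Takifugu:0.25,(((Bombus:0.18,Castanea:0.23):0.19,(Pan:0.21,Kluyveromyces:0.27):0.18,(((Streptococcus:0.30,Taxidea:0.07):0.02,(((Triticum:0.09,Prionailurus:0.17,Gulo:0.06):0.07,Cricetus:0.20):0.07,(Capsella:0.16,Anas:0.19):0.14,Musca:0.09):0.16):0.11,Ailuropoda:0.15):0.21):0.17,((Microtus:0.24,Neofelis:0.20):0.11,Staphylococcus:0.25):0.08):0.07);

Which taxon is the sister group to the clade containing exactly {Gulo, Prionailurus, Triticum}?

Cricetus

The clade containing exactly {Gulo, Prionailurus, Triticum} attaches to the tree at the node subtending ((Triticum,Prionailurus,Gulo),Cricetus).
The other lineage descending from that same node — the sister group — is the single tip Cricetus.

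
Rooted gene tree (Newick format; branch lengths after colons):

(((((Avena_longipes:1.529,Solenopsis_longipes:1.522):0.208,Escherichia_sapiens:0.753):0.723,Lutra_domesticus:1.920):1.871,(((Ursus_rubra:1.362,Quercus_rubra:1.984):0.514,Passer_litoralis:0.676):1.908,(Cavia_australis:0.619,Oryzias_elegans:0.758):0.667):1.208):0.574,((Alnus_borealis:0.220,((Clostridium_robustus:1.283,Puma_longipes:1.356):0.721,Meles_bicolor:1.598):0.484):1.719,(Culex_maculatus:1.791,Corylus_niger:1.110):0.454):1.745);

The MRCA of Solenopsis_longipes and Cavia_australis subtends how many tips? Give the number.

9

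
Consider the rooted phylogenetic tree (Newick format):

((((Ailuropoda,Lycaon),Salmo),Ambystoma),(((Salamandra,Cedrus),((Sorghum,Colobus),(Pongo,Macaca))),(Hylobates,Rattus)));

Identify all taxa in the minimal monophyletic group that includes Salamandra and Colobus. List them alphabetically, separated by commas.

Tracing Salamandra: it sits inside (Salamandra,Cedrus).
Tracing Colobus: it sits inside (Sorghum,Colobus).
The smallest clade enclosing both is ((Salamandra,Cedrus),((Sorghum,Colobus),(Pongo,Macaca))); the answer is its 6 terminal taxa in alphabetical order.

Cedrus, Colobus, Macaca, Pongo, Salamandra, Sorghum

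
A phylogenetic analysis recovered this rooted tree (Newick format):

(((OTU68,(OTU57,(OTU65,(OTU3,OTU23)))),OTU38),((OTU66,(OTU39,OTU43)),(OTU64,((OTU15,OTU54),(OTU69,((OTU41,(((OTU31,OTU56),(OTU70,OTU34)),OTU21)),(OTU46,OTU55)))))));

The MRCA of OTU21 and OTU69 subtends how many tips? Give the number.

The MRCA of OTU21 and OTU69 is the node subtending (OTU69,((OTU41,(((OTU31,OTU56),(OTU70,OTU34)),OTU21)),(OTU46,OTU55))).
That clade contains 9 terminal taxa: OTU21, OTU31, OTU34, OTU41, OTU46, OTU55, OTU56, OTU69, OTU70.

9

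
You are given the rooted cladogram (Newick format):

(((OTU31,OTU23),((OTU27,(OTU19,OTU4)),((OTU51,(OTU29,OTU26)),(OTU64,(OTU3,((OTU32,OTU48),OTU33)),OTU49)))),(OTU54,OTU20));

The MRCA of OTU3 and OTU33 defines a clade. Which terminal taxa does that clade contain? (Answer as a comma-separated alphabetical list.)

Tracing OTU3: it sits inside (OTU3,((OTU32,OTU48),OTU33)).
Tracing OTU33: it sits inside ((OTU32,OTU48),OTU33).
The smallest clade enclosing both is (OTU3,((OTU32,OTU48),OTU33)); the answer is its 4 terminal taxa in alphabetical order.

OTU3, OTU32, OTU33, OTU48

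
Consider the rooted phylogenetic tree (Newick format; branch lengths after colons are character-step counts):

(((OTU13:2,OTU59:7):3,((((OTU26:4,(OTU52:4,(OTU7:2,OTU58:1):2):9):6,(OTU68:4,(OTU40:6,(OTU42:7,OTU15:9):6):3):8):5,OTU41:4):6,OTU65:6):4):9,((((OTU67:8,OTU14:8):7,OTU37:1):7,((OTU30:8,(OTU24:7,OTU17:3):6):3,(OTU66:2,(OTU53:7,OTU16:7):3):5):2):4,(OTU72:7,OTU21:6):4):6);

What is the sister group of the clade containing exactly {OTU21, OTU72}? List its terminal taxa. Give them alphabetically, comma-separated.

OTU14, OTU16, OTU17, OTU24, OTU30, OTU37, OTU53, OTU66, OTU67

The clade containing exactly {OTU21, OTU72} attaches to the tree at the node subtending ((((OTU67,OTU14),OTU37),((OTU30,(OTU24,OTU17)),(OTU66,(OTU53,OTU16)))),(OTU72,OTU21)).
The other lineage descending from that same node — the sister group — is (((OTU67,OTU14),OTU37),((OTU30,(OTU24,OTU17)),(OTU66,(OTU53,OTU16)))); its 9 tips in alphabetical order are the answer.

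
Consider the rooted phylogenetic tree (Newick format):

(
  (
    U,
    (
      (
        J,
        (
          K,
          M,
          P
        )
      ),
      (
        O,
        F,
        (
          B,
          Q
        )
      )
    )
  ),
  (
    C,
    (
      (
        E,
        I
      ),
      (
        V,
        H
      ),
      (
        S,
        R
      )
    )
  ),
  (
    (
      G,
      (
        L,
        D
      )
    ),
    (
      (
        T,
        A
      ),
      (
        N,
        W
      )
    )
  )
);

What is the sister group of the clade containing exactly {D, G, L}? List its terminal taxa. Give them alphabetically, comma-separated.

A, N, T, W

The clade containing exactly {D, G, L} attaches to the tree at the node subtending ((G,(L,D)),((T,A),(N,W))).
The other lineage descending from that same node — the sister group — is ((T,A),(N,W)); its 4 tips in alphabetical order are the answer.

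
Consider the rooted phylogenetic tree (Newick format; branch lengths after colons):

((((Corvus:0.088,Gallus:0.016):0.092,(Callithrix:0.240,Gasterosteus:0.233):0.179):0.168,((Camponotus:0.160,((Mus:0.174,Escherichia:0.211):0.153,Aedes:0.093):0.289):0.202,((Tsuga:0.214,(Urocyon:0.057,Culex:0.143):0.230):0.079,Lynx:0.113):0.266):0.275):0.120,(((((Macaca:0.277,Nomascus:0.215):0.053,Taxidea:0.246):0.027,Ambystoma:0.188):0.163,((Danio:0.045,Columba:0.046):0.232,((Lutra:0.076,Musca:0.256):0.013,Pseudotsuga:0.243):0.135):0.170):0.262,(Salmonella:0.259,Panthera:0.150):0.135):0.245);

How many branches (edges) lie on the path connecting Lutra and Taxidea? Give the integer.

7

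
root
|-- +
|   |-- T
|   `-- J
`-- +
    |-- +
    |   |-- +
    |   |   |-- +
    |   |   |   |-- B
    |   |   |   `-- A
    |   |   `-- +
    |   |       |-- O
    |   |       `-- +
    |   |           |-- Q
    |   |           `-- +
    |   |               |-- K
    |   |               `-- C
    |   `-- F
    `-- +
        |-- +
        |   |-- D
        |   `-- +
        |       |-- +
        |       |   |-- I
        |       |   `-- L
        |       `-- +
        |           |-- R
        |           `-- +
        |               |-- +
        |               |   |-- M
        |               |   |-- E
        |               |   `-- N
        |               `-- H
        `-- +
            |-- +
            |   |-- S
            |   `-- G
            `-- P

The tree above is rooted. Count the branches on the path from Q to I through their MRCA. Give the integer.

The MRCA of Q and I is the node subtending ((((B,A),(O,(Q,(K,C)))),F),((D,((I,L),(R,((M,E,N),H)))),((S,G),P))).
From Q up to that node: 5 branches. From I up to the same node: 5 branches. Total: 5 + 5 = 10.

10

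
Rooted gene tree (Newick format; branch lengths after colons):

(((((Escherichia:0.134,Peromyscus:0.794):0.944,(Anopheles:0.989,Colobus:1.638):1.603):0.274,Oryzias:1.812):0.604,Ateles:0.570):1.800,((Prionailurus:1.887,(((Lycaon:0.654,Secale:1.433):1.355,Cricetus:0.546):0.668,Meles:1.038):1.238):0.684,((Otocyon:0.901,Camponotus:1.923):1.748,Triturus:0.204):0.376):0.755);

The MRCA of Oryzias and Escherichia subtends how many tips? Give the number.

5

The MRCA of Oryzias and Escherichia is the node subtending (((Escherichia,Peromyscus),(Anopheles,Colobus)),Oryzias).
That clade contains 5 terminal taxa: Anopheles, Colobus, Escherichia, Oryzias, Peromyscus.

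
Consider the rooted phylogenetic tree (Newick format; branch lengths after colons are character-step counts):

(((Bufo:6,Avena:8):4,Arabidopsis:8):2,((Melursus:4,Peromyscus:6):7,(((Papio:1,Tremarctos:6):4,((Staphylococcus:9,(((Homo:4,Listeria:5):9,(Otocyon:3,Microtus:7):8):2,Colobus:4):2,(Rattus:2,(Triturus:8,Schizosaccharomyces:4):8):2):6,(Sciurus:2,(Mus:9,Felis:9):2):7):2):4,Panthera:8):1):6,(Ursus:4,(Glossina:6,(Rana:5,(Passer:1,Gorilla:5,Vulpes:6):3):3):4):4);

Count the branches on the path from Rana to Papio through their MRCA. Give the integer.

The MRCA of Rana and Papio is the root of the tree.
From Rana up to that node: 4 branches. From Papio up to the same node: 5 branches. Total: 4 + 5 = 9.

9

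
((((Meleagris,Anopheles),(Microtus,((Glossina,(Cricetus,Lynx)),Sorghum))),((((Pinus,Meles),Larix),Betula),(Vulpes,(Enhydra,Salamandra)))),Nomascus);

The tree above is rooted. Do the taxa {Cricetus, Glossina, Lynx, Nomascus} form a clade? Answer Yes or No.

The MRCA of the listed taxa is the root, so the smallest clade containing them is the whole tree.
That clade also contains Anopheles, Betula, Enhydra, Larix, Meleagris, Meles, Microtus, Pinus, Salamandra, Sorghum, Vulpes, which are not in the proposed group, so the group is not monophyletic.

No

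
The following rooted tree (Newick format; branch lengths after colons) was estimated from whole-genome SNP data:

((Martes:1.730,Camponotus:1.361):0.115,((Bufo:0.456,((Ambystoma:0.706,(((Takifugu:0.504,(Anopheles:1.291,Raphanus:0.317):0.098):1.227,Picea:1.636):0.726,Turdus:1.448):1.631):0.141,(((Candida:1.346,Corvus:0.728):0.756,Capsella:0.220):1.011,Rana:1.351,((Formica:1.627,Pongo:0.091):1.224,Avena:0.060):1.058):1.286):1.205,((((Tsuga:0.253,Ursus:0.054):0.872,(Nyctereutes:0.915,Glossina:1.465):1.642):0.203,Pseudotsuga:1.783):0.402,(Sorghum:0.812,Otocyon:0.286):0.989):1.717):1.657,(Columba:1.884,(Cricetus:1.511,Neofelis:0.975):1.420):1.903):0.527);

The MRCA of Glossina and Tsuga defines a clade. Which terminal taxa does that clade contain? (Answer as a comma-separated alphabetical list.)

Tracing Glossina: it sits inside (Nyctereutes,Glossina).
Tracing Tsuga: it sits inside (Tsuga,Ursus).
The smallest clade enclosing both is ((Tsuga,Ursus),(Nyctereutes,Glossina)); the answer is its 4 terminal taxa in alphabetical order.

Glossina, Nyctereutes, Tsuga, Ursus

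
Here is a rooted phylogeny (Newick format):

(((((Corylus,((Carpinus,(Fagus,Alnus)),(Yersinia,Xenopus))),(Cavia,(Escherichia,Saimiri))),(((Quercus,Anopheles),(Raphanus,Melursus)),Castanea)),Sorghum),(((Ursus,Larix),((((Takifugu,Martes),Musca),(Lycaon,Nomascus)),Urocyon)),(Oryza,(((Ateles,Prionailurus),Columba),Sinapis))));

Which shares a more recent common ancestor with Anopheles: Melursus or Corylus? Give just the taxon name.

Melursus

The MRCA of Anopheles and Melursus subtends ((Quercus,Anopheles),(Raphanus,Melursus)) (4 taxa).
The MRCA of Anopheles and Corylus subtends (((Corylus,((Carpinus,(Fagus,Alnus)),(Yersinia,Xenopus))),(Cavia,(Escherichia,Saimiri))),(((Quercus,Anopheles),(Raphanus,Melursus)),Castanea)) (14 taxa).
The first is nested inside the second, so Anopheles shares a more recent common ancestor with Melursus.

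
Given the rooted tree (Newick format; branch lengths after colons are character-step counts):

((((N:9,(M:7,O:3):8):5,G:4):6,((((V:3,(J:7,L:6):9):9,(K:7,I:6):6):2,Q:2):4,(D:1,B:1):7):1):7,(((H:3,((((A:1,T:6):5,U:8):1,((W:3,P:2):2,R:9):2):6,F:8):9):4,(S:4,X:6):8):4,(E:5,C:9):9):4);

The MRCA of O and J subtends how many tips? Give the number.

12

The MRCA of O and J is the node subtending (((N,(M,O)),G),((((V,(J,L)),(K,I)),Q),(D,B))).
That clade contains 12 terminal taxa: B, D, G, I, J, K, L, M, N, O, Q, V.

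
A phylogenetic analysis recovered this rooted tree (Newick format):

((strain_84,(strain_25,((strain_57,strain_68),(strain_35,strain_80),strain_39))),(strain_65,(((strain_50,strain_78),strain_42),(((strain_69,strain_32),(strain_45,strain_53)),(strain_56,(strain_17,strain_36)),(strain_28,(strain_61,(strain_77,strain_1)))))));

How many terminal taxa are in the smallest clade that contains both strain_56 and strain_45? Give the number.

11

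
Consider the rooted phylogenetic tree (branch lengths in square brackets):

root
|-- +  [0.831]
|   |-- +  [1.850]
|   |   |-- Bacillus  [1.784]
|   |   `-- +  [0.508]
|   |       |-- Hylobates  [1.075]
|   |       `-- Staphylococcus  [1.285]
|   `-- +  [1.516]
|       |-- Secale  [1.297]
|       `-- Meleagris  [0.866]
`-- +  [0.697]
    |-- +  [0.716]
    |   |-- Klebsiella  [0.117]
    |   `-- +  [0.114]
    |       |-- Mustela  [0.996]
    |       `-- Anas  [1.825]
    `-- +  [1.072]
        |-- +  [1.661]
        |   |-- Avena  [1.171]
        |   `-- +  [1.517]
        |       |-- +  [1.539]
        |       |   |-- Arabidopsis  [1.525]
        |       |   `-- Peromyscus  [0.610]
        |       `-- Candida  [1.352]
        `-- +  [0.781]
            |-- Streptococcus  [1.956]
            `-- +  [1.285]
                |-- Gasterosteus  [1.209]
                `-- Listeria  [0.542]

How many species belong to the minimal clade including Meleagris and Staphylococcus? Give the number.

The MRCA of Meleagris and Staphylococcus is the node subtending ((Bacillus,(Hylobates,Staphylococcus)),(Secale,Meleagris)).
That clade contains 5 terminal taxa: Bacillus, Hylobates, Meleagris, Secale, Staphylococcus.

5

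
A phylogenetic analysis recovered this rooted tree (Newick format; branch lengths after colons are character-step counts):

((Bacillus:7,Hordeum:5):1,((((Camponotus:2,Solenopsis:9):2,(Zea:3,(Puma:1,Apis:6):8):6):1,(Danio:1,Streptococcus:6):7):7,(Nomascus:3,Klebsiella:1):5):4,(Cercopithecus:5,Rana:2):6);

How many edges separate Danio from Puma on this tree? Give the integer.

6

The MRCA of Danio and Puma is the node subtending (((Camponotus,Solenopsis),(Zea,(Puma,Apis))),(Danio,Streptococcus)).
From Danio up to that node: 2 branches. From Puma up to the same node: 4 branches. Total: 2 + 4 = 6.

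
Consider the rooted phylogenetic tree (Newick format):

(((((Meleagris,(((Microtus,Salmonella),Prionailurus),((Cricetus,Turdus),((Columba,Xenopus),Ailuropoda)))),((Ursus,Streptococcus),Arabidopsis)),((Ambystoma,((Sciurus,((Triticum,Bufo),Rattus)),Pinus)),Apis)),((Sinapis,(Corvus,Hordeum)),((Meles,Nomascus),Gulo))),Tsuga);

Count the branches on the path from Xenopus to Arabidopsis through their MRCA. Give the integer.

The MRCA of Xenopus and Arabidopsis is the node subtending ((Meleagris,(((Microtus,Salmonella),Prionailurus),((Cricetus,Turdus),((Columba,Xenopus),Ailuropoda)))),((Ursus,Streptococcus),Arabidopsis)).
From Xenopus up to that node: 6 branches. From Arabidopsis up to the same node: 2 branches. Total: 6 + 2 = 8.

8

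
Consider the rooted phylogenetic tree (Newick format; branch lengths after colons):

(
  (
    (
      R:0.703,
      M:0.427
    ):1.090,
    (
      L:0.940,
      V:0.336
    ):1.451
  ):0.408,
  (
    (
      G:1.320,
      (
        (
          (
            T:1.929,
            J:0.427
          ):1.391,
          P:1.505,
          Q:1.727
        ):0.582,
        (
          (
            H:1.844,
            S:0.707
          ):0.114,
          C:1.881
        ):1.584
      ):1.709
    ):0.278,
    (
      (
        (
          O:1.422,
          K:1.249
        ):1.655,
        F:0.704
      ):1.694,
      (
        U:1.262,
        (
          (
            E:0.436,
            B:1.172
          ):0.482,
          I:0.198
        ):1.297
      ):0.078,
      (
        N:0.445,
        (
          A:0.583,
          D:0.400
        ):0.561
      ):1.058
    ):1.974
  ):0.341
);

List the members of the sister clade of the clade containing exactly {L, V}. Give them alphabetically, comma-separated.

The clade containing exactly {L, V} attaches to the tree at the node subtending ((R,M),(L,V)).
The other lineage descending from that same node — the sister group — is (R,M); its 2 tips in alphabetical order are the answer.

M, R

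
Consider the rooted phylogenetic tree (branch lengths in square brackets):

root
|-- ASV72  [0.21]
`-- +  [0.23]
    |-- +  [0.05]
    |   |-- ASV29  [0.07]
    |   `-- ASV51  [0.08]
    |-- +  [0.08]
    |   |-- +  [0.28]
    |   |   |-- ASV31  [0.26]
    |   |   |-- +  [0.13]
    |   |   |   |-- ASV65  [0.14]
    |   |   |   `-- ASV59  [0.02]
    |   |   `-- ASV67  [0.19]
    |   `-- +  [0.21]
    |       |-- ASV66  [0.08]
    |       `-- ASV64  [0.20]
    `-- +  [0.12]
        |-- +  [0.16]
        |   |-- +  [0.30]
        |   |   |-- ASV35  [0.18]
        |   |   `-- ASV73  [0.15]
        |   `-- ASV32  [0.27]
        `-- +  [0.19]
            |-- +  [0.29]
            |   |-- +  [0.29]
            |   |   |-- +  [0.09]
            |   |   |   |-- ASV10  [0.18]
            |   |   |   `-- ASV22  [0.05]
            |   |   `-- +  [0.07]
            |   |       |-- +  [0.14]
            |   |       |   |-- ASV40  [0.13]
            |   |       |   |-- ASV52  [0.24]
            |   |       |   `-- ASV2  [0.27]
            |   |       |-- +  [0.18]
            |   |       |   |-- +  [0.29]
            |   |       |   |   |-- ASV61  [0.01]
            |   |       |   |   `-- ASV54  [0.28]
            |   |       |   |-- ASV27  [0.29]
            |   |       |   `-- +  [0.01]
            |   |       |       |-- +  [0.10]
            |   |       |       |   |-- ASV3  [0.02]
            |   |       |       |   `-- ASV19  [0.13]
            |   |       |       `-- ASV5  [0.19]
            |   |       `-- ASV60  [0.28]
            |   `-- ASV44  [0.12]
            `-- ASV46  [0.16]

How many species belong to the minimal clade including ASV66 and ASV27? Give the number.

The MRCA of ASV66 and ASV27 is the node subtending ((ASV29,ASV51),((ASV31,(ASV65,ASV59),ASV67),(ASV66,ASV64)),(((ASV35,ASV73),ASV32),((((ASV10,ASV22),((ASV40,ASV52,ASV2),((ASV61,ASV54),ASV27,((ASV3,ASV19),ASV5)),ASV60)),ASV44),ASV46))).
That clade contains 25 terminal taxa: ASV10, ASV19, ASV2, ASV22, ASV27, ASV29, ASV3, ASV31, ASV32, ASV35, ASV40, ASV44, ASV46, ASV5, ASV51, ASV52, ASV54, ASV59, ASV60, ASV61, ASV64, ASV65, ASV66, ASV67, ASV73.

25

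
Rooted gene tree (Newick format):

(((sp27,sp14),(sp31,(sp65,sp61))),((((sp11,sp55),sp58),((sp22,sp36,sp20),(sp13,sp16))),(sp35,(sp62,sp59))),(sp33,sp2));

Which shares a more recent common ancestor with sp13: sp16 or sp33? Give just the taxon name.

sp16

The MRCA of sp13 and sp16 subtends (sp13,sp16) (2 taxa).
The MRCA of sp13 and sp33 is the root, subtending the entire tree (18 taxa).
The first is nested inside the second, so sp13 shares a more recent common ancestor with sp16.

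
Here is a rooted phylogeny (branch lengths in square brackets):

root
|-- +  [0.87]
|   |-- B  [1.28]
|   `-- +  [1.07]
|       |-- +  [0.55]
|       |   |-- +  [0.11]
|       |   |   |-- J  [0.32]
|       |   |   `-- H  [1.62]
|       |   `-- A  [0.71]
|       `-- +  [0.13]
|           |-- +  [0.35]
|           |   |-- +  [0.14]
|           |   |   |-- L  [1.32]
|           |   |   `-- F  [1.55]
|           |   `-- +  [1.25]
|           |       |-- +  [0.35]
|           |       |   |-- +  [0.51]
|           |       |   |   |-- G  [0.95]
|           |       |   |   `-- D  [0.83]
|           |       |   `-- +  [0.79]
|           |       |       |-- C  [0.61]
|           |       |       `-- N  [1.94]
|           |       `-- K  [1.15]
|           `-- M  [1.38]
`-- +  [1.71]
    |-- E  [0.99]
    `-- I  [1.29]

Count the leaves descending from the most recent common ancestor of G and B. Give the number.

12

The MRCA of G and B is the node subtending (B,(((J,H),A),(((L,F),(((G,D),(C,N)),K)),M))).
That clade contains 12 terminal taxa: A, B, C, D, F, G, H, J, K, L, M, N.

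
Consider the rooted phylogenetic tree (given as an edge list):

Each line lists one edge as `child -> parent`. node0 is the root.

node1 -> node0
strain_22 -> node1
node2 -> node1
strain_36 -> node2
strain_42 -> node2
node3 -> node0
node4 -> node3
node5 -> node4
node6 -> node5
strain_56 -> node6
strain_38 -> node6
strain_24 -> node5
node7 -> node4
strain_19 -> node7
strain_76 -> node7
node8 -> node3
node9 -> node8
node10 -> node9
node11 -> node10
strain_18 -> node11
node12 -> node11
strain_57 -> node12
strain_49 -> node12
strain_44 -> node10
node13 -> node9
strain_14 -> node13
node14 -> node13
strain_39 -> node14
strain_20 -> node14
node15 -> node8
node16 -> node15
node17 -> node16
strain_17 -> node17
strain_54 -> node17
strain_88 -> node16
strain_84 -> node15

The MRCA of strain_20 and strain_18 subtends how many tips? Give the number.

The MRCA of strain_20 and strain_18 is the node subtending (((strain_18,(strain_57,strain_49)),strain_44),(strain_14,(strain_39,strain_20))).
That clade contains 7 terminal taxa: strain_14, strain_18, strain_20, strain_39, strain_44, strain_49, strain_57.

7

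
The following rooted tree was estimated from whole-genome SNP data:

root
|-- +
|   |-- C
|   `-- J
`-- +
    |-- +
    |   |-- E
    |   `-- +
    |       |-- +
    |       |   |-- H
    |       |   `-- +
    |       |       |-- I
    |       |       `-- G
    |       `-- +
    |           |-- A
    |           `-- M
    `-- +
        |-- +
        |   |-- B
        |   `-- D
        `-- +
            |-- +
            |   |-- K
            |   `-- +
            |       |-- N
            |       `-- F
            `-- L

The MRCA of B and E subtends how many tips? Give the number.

The MRCA of B and E is the node subtending ((E,((H,(I,G)),(A,M))),((B,D),((K,(N,F)),L))).
That clade contains 12 terminal taxa: A, B, D, E, F, G, H, I, K, L, M, N.

12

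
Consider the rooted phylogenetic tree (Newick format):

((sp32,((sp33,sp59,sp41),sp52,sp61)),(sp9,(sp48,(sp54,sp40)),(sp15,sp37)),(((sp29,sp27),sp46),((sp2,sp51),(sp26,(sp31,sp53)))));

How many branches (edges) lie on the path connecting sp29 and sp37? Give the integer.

7

The MRCA of sp29 and sp37 is the root of the tree.
From sp29 up to that node: 4 branches. From sp37 up to the same node: 3 branches. Total: 4 + 3 = 7.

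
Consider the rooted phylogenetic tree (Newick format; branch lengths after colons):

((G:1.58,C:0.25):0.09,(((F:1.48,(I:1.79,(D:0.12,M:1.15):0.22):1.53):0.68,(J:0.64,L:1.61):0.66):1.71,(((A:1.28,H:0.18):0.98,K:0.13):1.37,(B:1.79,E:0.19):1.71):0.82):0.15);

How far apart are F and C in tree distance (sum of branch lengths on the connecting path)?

The path runs F → … → MRCA → … → C; the MRCA is the root of the tree.
Branch lengths along that path: 1.48 + 0.68 + 1.71 + 0.15 + 0.09 + 0.25 = 4.36.

4.36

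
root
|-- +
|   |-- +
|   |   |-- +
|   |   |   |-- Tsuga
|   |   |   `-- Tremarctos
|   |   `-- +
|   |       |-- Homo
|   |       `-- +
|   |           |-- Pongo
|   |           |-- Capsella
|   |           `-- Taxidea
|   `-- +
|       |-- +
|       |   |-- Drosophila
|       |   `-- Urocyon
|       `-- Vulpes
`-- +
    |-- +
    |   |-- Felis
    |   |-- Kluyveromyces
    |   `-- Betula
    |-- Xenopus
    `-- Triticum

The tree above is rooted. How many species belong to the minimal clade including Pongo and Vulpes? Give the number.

9

The MRCA of Pongo and Vulpes is the node subtending (((Tsuga,Tremarctos),(Homo,(Pongo,Capsella,Taxidea))),((Drosophila,Urocyon),Vulpes)).
That clade contains 9 terminal taxa: Capsella, Drosophila, Homo, Pongo, Taxidea, Tremarctos, Tsuga, Urocyon, Vulpes.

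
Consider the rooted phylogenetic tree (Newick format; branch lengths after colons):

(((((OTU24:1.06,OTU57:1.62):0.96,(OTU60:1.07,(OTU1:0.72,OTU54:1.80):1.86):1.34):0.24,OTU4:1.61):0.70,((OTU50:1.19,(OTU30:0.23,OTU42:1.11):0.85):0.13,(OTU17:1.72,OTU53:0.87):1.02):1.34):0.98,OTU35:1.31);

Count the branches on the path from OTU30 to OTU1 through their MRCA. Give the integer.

9

The MRCA of OTU30 and OTU1 is the node subtending ((((OTU24,OTU57),(OTU60,(OTU1,OTU54))),OTU4),((OTU50,(OTU30,OTU42)),(OTU17,OTU53))).
From OTU30 up to that node: 4 branches. From OTU1 up to the same node: 5 branches. Total: 4 + 5 = 9.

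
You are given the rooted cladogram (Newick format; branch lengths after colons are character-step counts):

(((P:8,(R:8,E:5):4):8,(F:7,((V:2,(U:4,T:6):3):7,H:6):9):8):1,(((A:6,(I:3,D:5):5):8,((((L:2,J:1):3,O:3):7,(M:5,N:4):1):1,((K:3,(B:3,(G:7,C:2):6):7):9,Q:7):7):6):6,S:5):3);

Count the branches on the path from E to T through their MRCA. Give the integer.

8

The MRCA of E and T is the node subtending ((P,(R,E)),(F,((V,(U,T)),H))).
From E up to that node: 3 branches. From T up to the same node: 5 branches. Total: 3 + 5 = 8.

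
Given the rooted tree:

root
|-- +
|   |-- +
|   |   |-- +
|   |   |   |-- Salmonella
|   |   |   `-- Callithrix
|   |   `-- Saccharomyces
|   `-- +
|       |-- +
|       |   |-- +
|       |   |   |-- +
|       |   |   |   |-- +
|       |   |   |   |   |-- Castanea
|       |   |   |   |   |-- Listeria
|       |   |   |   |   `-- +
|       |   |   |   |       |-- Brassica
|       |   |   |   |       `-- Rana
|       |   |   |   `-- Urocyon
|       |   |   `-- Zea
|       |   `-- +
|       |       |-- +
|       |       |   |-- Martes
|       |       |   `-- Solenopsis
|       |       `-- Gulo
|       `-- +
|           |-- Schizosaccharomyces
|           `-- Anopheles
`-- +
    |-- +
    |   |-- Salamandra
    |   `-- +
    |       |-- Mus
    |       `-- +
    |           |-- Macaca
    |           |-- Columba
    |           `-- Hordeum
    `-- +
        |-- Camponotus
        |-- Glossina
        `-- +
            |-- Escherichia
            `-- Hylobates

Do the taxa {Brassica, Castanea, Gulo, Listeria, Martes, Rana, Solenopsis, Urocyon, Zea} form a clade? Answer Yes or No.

Yes

The most recent common ancestor of these taxa subtends ((((Castanea,Listeria,(Brassica,Rana)),Urocyon),Zea),((Martes,Solenopsis),Gulo)).
That clade has exactly 9 tips — every listed taxon and nothing else — so the group is monophyletic.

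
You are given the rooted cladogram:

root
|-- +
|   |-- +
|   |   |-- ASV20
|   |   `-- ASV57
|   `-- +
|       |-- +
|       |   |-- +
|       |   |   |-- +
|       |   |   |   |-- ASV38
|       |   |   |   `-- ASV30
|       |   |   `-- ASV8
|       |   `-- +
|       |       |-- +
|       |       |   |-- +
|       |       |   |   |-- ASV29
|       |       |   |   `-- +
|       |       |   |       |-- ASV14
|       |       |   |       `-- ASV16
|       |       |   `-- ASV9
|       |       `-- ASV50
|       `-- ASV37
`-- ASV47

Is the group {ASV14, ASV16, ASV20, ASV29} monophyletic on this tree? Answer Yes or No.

No

The MRCA of the listed taxa subtends ((ASV20,ASV57),((((ASV38,ASV30),ASV8),(((ASV29,(ASV14,ASV16)),ASV9),ASV50)),ASV37)).
That clade also contains ASV30, ASV37, ASV38, ASV50, ASV57, ASV8, ASV9, which are not in the proposed group, so the group is not monophyletic.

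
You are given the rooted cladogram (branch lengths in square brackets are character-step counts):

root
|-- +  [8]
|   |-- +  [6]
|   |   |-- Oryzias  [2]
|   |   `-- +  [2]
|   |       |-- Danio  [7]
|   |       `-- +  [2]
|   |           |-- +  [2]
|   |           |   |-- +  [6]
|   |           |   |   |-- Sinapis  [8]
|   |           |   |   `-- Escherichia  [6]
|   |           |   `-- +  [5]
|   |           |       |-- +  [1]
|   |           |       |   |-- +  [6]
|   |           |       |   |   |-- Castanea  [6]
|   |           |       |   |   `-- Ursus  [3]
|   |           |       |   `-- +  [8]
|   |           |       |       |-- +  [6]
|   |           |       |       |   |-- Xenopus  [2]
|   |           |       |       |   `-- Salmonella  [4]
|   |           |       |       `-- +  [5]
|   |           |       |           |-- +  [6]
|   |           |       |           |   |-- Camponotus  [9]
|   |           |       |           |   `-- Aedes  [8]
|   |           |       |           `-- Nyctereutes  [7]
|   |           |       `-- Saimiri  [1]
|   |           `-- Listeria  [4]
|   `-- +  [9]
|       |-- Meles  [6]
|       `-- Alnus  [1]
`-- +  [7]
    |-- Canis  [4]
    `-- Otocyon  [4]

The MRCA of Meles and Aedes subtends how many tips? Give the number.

The MRCA of Meles and Aedes is the node subtending ((Oryzias,(Danio,(((Sinapis,Escherichia),(((Castanea,Ursus),((Xenopus,Salmonella),((Camponotus,Aedes),Nyctereutes))),Saimiri)),Listeria))),(Meles,Alnus)).
That clade contains 15 terminal taxa: Aedes, Alnus, Camponotus, Castanea, Danio, Escherichia, Listeria, Meles, Nyctereutes, Oryzias, Saimiri, Salmonella, Sinapis, Ursus, Xenopus.

15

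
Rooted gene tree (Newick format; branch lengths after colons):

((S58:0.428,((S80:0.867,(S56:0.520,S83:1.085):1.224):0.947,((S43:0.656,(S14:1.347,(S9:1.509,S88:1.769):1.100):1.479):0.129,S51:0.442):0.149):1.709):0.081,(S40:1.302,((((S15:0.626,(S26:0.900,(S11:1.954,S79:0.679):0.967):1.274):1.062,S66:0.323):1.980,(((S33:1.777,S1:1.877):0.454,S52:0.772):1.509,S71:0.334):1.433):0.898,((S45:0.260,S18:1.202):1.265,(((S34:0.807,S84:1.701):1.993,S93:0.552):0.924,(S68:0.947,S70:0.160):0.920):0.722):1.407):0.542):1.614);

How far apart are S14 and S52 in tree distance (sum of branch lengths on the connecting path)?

11.662

The path runs S14 → … → MRCA → … → S52; the MRCA is the root of the tree.
Branch lengths along that path: 1.347 + 1.479 + 0.129 + 0.149 + 1.709 + 0.081 + 1.614 + 0.542 + 0.898 + 1.433 + 1.509 + 0.772 = 11.662.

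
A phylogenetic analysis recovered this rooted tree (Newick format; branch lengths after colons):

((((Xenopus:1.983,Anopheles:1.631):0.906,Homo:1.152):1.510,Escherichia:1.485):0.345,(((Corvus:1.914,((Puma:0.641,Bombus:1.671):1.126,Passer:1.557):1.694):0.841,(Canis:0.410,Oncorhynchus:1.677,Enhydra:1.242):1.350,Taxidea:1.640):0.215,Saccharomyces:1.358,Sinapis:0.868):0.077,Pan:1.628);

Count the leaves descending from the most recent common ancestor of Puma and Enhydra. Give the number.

The MRCA of Puma and Enhydra is the node subtending ((Corvus,((Puma,Bombus),Passer)),(Canis,Oncorhynchus,Enhydra),Taxidea).
That clade contains 8 terminal taxa: Bombus, Canis, Corvus, Enhydra, Oncorhynchus, Passer, Puma, Taxidea.

8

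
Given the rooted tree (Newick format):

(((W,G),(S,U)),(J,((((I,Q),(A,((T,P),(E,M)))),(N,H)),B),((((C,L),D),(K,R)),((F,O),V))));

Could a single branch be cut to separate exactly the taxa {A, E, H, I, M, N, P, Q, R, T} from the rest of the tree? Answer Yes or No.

The MRCA of the listed taxa subtends (J,((((I,Q),(A,((T,P),(E,M)))),(N,H)),B),((((C,L),D),(K,R)),((F,O),V))).
That clade also contains B, C, D, F, J, K, L, O, V, which are not in the proposed group, so the group is not monophyletic.

No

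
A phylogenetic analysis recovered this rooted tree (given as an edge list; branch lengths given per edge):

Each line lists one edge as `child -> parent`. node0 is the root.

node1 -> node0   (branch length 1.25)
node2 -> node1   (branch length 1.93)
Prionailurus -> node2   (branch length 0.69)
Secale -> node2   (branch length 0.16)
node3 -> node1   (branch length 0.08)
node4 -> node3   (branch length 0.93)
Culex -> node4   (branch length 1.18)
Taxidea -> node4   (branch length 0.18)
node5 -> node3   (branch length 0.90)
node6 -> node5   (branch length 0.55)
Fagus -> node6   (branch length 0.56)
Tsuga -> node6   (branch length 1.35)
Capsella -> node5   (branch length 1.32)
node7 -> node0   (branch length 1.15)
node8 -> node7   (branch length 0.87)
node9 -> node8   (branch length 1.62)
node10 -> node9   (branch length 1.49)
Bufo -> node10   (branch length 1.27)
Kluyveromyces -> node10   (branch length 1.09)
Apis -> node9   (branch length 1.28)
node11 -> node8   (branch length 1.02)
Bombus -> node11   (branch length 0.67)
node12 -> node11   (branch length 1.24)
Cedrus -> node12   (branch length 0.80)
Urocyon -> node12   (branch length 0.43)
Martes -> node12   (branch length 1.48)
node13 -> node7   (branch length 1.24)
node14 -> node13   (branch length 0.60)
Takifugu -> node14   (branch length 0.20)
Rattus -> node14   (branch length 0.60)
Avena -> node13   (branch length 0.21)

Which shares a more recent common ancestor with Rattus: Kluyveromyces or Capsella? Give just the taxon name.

Kluyveromyces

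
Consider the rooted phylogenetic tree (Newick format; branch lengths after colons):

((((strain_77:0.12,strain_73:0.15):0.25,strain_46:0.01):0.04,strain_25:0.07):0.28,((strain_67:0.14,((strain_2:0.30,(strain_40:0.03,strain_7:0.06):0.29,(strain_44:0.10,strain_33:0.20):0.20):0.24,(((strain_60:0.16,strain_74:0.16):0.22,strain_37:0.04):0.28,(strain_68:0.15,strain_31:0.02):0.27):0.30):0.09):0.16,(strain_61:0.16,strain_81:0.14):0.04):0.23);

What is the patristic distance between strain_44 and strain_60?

1.50

The path runs strain_44 → … → MRCA → … → strain_60; the MRCA is the node subtending ((strain_2,(strain_40,strain_7),(strain_44,strain_33)),(((strain_60,strain_74),strain_37),(strain_68,strain_31))).
Branch lengths along that path: 0.10 + 0.20 + 0.24 + 0.30 + 0.28 + 0.22 + 0.16 = 1.50.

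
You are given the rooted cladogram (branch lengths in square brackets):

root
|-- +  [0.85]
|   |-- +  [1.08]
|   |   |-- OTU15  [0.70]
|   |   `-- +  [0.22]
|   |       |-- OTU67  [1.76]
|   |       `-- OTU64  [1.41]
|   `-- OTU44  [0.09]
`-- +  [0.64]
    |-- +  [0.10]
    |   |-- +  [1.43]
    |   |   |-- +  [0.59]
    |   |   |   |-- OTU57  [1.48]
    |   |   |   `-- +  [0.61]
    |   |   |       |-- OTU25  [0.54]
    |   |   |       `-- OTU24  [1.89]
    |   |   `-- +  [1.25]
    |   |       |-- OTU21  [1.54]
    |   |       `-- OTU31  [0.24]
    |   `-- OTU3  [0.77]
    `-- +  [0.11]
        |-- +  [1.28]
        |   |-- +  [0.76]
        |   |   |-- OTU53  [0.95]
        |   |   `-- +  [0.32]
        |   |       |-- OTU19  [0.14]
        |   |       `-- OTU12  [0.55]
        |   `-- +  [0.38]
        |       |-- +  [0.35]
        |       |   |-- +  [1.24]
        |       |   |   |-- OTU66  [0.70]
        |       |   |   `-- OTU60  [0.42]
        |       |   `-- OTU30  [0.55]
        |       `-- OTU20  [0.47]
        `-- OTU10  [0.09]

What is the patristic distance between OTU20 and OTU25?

5.51

The path runs OTU20 → … → MRCA → … → OTU25; the MRCA is the node subtending ((((OTU57,(OTU25,OTU24)),(OTU21,OTU31)),OTU3),(((OTU53,(OTU19,OTU12)),(((OTU66,OTU60),OTU30),OTU20)),OTU10)).
Branch lengths along that path: 0.47 + 0.38 + 1.28 + 0.11 + 0.10 + 1.43 + 0.59 + 0.61 + 0.54 = 5.51.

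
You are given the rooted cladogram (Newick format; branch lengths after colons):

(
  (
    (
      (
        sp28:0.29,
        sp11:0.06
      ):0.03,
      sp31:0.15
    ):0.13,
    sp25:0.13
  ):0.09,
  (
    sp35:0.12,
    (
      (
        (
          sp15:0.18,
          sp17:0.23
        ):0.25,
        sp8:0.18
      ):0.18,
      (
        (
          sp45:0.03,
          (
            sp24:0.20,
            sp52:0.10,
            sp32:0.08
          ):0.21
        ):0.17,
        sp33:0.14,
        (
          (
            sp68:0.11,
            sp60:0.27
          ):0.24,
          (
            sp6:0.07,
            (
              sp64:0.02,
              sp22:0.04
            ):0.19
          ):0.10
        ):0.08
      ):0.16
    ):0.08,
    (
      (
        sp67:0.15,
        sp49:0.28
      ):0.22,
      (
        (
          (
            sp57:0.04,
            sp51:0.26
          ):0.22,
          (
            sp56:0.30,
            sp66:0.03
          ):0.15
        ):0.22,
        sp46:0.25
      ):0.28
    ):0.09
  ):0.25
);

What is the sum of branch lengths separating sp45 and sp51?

1.51

The path runs sp45 → … → MRCA → … → sp51; the MRCA is the node subtending (sp35,(((sp15,sp17),sp8),((sp45,(sp24,sp52,sp32)),sp33,((sp68,sp60),(sp6,(sp64,sp22))))),((sp67,sp49),(((sp57,sp51),(sp56,sp66)),sp46))).
Branch lengths along that path: 0.03 + 0.17 + 0.16 + 0.08 + 0.09 + 0.28 + 0.22 + 0.22 + 0.26 = 1.51.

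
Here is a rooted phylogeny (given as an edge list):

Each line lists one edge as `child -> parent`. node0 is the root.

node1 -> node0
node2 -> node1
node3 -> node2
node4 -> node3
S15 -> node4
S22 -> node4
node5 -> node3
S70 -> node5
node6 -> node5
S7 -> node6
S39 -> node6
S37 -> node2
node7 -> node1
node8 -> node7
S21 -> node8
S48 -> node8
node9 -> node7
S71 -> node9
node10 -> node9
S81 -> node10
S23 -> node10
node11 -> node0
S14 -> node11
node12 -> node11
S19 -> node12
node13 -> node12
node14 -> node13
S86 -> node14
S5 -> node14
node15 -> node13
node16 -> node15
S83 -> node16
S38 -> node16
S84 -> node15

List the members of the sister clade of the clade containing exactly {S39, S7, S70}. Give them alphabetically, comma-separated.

The clade containing exactly {S39, S7, S70} attaches to the tree at the node subtending ((S15,S22),(S70,(S7,S39))).
The other lineage descending from that same node — the sister group — is (S15,S22); its 2 tips in alphabetical order are the answer.

S15, S22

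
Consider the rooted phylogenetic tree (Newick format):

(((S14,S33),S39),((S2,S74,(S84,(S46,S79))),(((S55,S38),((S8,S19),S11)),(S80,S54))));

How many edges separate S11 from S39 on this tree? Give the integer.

The MRCA of S11 and S39 is the root of the tree.
From S11 up to that node: 5 branches. From S39 up to the same node: 2 branches. Total: 5 + 2 = 7.

7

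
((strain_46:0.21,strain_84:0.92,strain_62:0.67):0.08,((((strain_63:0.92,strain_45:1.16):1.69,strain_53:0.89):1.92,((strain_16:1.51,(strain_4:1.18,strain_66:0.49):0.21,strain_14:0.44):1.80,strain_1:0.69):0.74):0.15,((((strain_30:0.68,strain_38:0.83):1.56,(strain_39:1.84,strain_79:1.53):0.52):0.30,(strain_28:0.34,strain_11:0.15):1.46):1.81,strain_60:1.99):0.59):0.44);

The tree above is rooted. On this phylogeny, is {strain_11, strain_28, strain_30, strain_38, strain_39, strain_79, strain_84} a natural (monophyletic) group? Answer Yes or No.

No

The MRCA of the listed taxa is the root, so the smallest clade containing them is the whole tree.
That clade also contains strain_1, strain_14, strain_16, strain_4, strain_45, strain_46, strain_53, strain_60, strain_62, strain_63, strain_66, which are not in the proposed group, so the group is not monophyletic.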